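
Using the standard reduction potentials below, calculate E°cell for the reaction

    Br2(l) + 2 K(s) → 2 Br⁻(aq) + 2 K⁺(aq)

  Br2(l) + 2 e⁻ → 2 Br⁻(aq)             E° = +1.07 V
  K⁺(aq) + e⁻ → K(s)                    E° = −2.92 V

In the reaction as written, Br2(l) is reduced (cathode) and K⁺(aq) is produced by oxidation at the anode.
E°cell = E°(cathode) − E°(anode) = +1.07 − (−2.92) = +3.99 V.
The positive value indicates the reaction is spontaneous as written.

+3.99 V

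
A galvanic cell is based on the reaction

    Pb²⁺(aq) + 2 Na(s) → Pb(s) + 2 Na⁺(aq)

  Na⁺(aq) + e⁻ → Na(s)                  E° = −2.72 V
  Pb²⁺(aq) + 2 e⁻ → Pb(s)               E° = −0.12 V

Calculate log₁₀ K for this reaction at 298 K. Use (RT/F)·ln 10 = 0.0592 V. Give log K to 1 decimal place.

log K = 87.8

The Pb²⁺/Pb couple is reduced (cathode); E°cell = −0.12 − (−2.72) = +2.60 V with n = 2.
At equilibrium E = 0, so log K = nE°cell / 0.0592 = (2)(+2.60) / 0.0592 = 87.8.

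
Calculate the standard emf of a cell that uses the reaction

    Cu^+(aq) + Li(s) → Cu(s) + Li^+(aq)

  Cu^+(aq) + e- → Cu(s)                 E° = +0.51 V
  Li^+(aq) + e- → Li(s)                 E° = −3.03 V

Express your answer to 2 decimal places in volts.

+3.54 V

In the reaction as written, Cu^+(aq) is reduced (cathode) and Li^+(aq) is produced by oxidation at the anode.
E°cell = E°(cathode) − E°(anode) = +0.51 − (−3.03) = +3.54 V.
The positive value indicates the reaction is spontaneous as written.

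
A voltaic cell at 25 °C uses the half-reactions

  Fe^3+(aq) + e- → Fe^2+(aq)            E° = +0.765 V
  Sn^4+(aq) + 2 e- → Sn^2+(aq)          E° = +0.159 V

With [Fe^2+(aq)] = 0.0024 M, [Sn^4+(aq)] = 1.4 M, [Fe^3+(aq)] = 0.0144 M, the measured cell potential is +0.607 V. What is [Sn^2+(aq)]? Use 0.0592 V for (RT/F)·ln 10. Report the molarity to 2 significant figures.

0.042 M

The Fe³⁺/Fe²⁺ couple has the larger reduction potential, so it is the cathode: E°cell = +0.765 − (+0.159) = +0.606 V and n = 2.
Since E = E° − (0.0592/n)·log Q, log Q = n(E° − E)/0.0592 = −0.034.
The balanced reaction is 2 Fe^3+(aq) + Sn^2+(aq) → 2 Fe^2+(aq) + Sn^4+(aq), so Q = ([Fe^2+(aq)]^2·[Sn^4+(aq)]) / ([Fe^3+(aq)]^2·[Sn^2+(aq)]).
Solving for the unknown gives log [Sn^2+(aq)] = −1.376, so [Sn^2+(aq)] ≈ 0.042 M.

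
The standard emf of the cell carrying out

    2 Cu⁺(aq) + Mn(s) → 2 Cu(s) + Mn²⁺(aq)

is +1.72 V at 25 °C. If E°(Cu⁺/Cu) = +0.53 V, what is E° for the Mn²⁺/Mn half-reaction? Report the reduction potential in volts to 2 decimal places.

−1.19 V

In the reaction as written the Cu⁺/Cu couple is reduced (cathode) and Mn²⁺/Mn is oxidized (anode), so E°cell = E°(Cu⁺/Cu) − E°(Mn²⁺/Mn).
E°(Mn²⁺/Mn) = E°(cathode) − E°cell = +0.53 − (+1.72) = −1.19 V.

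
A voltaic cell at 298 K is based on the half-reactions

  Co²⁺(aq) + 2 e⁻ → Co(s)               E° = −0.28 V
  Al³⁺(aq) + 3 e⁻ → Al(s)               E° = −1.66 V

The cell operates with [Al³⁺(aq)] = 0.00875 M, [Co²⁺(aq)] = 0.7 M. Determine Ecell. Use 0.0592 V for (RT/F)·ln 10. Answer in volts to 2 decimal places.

Co²⁺/Co is reduced (cathode, E° = −0.28 V) and Al³⁺/Al is oxidized (anode).
E°cell = E°cat − E°an = −0.28 − (−1.66) = +1.38 V; n = 6.
For the overall reaction 3 Co²⁺(aq) + 2 Al(s) → 3 Co(s) + 2 Al³⁺(aq), Q = [Al³⁺(aq)]^2 / [Co²⁺(aq)]^3 = 0.000223, giving log Q = −3.651.
Applying E = E° − (RT ln10/nF)·log Q gives +1.38 − (0.0592/6)(−3.651) = +1.42 V.

+1.42 V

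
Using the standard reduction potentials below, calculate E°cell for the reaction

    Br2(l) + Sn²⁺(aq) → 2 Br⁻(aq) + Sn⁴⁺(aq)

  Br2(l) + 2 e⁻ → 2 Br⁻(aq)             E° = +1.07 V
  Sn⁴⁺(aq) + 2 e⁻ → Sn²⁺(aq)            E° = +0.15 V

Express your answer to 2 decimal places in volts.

In the reaction as written, Br2(l) is reduced (cathode) and Sn⁴⁺(aq) is produced by oxidation at the anode.
E°cell = E°(cathode) − E°(anode) = +1.07 − (+0.15) = +0.92 V.

+0.92 V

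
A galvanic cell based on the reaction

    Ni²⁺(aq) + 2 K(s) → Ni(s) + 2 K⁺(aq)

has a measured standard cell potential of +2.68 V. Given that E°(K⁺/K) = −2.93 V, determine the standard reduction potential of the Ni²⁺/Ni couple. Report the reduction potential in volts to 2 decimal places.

−0.25 V

In the reaction as written the Ni²⁺/Ni couple is reduced (cathode) and K⁺/K is oxidized (anode), so E°cell = E°(Ni²⁺/Ni) − E°(K⁺/K).
E°(Ni²⁺/Ni) = E°cell + E°(anode) = +2.68 + (−2.93) = −0.25 V.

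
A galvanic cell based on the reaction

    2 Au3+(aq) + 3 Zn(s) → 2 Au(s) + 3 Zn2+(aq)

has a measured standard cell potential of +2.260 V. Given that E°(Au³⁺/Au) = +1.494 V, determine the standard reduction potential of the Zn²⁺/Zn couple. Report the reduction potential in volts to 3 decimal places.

In the reaction as written the Au³⁺/Au couple is reduced (cathode) and Zn²⁺/Zn is oxidized (anode), so E°cell = E°(Au³⁺/Au) − E°(Zn²⁺/Zn).
E°(Zn²⁺/Zn) = E°(cathode) − E°cell = +1.494 − (+2.260) = −0.766 V.

−0.766 V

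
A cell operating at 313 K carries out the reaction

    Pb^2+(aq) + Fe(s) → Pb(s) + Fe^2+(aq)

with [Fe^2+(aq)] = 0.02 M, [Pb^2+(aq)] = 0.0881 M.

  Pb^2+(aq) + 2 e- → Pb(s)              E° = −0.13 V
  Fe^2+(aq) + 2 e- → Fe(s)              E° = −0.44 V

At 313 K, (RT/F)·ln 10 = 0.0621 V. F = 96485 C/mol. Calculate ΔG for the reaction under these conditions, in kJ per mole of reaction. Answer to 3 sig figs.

The standard cell potential is −0.13 − (−0.44) = +0.31 V, with n = 2 electrons in the balanced equation.
Here Q = [Fe^2+(aq)] / [Pb^2+(aq)] = 0.227 (log Q = −0.644), giving E = +0.31 − (0.0621/2)·(−0.644) = +0.3300 V.
Finally ΔG = −nFE = −(2)(96485 C/mol)(+0.3300 V) = −63.7 kJ/mol.

−63.7 kJ/mol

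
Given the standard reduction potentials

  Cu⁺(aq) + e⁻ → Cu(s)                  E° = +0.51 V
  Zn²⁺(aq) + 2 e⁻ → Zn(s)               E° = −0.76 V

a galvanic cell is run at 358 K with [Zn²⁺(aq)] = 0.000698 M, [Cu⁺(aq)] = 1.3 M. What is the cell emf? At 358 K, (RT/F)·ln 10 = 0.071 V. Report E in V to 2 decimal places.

Cu⁺/Cu is reduced (cathode, E° = +0.51 V) and Zn²⁺/Zn is oxidized (anode).
E°cell = +0.51 − (−0.76) = +1.27 V, with n = 2 electrons transferred.
For the overall reaction 2 Cu⁺(aq) + Zn(s) → 2 Cu(s) + Zn²⁺(aq), Q = [Zn²⁺(aq)] / [Cu⁺(aq)]^2 = 0.000413, giving log Q = −3.384.
By the Nernst equation, E = +1.27 − (0.071/2)·(−3.384) = +1.39 V.

+1.39 V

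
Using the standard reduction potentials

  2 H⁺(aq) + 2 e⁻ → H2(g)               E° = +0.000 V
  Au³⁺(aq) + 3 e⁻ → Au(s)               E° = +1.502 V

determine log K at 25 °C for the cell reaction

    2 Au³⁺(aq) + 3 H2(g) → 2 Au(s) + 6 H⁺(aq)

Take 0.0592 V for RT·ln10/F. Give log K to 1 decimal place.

log K = 152.2

The Au³⁺/Au couple is reduced (cathode); E°cell = +1.502 − (+0.000) = +1.502 V with n = 6.
At equilibrium E = 0, so log K = nE°cell / 0.0592 = (6)(+1.502) / 0.0592 = 152.2.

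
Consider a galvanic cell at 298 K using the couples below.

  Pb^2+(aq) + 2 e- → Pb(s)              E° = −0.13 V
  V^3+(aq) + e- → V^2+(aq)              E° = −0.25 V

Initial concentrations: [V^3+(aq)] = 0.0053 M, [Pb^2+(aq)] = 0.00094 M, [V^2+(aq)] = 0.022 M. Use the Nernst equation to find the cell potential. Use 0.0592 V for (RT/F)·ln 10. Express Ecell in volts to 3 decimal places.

Pb²⁺/Pb is reduced (cathode, E° = −0.13 V) and V³⁺/V²⁺ is oxidized (anode).
E°cell = −0.13 − (−0.25) = +0.12 V, with n = 2 electrons transferred.
For the overall reaction Pb^2+(aq) + 2 V^2+(aq) → Pb(s) + 2 V^3+(aq), Q = [V^3+(aq)]^2 / ([Pb^2+(aq)]·[V^2+(aq)]^2) = 61.7, giving log Q = 1.791.
By the Nernst equation, E = +0.12 − (0.0592/2)·(1.791) = +0.067 V.

+0.067 V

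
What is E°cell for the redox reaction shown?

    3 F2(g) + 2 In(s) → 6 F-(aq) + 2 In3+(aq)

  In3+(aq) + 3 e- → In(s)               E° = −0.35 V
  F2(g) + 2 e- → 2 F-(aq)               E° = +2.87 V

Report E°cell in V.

+3.22 V

In the reaction as written, F2(g) is reduced (cathode) and In3+(aq) is produced by oxidation at the anode.
E°cell = E°(cathode) − E°(anode) = +2.87 − (−0.35) = +3.22 V.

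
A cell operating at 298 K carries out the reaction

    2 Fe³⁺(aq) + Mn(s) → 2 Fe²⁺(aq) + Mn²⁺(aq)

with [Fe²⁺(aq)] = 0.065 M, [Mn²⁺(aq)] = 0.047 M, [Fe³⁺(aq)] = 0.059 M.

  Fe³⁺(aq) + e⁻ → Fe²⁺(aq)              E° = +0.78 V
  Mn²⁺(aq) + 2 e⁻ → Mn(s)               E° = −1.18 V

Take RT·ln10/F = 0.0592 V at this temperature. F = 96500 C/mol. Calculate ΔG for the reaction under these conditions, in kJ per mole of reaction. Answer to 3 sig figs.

The standard cell potential is +0.78 − (−1.18) = +1.96 V, with n = 2 electrons in the balanced equation.
Here Q = ([Fe²⁺(aq)]^2·[Mn²⁺(aq)]) / [Fe³⁺(aq)]^2 = 0.057 (log Q = −1.244), giving E = +1.96 − (0.0592/2)·(−1.244) = +1.9968 V.
ΔG = −nFE = −(2)(96500)(+1.9968) J/mol = −385 kJ/mol.

−385 kJ/mol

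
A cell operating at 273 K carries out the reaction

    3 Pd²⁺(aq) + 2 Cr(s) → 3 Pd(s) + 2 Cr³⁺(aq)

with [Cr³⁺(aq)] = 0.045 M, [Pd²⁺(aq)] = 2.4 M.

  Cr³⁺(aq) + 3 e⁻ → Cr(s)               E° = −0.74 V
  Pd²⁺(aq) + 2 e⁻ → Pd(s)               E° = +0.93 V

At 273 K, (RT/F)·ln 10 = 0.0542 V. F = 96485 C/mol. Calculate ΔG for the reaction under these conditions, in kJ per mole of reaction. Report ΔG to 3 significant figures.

The standard cell potential is +0.93 − (−0.74) = +1.67 V, with n = 6 electrons in the balanced equation.
The reaction quotient is [Cr³⁺(aq)]^2 / [Pd²⁺(aq)]^3 = 0.000146; by Nernst, E = +1.67 − (0.0542/6)(−3.834) = +1.7046 V.
Finally ΔG = −nFE = −(6)(96485 C/mol)(+1.7046 V) = −987 kJ/mol.

−987 kJ/mol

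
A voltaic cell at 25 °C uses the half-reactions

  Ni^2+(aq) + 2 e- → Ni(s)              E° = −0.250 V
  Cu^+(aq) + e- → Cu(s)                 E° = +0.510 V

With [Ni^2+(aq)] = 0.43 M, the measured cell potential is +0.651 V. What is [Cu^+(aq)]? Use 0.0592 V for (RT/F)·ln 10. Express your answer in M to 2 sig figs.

With Cu⁺/Cu at the cathode and Ni²⁺/Ni at the anode, E°cell = +0.510 − (−0.250) = +0.760 V (n = 2).
From the Nernst equation, log Q = n(E° − E)/0.0592 = 2·(+0.760 − (+0.651))/0.0592 = 3.682.
Balancing electrons gives 2 Cu^+(aq) + Ni(s) → 2 Cu(s) + Ni^2+(aq); thus Q = [Ni^2+(aq)] / [Cu^+(aq)]^2.
Solving for the unknown gives log [Cu^+(aq)] = −2.024, so [Cu^+(aq)] ≈ 0.0095 M.

0.0095 M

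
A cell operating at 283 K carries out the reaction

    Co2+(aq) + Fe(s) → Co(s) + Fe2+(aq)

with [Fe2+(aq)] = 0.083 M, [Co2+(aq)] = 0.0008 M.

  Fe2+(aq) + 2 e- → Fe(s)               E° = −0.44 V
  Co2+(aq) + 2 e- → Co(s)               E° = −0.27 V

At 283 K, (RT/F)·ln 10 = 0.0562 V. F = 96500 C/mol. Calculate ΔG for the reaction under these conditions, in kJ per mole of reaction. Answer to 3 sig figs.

The standard cell potential is −0.27 − (−0.44) = +0.17 V, with n = 2 electrons in the balanced equation.
The reaction quotient is [Fe2+(aq)] / [Co2+(aq)] = 104; by Nernst, E = +0.17 − (0.0562/2)(2.016) = +0.1134 V.
ΔG = −nFE = −(2)(96500)(+0.1134) J/mol = −21.9 kJ/mol.

−21.9 kJ/mol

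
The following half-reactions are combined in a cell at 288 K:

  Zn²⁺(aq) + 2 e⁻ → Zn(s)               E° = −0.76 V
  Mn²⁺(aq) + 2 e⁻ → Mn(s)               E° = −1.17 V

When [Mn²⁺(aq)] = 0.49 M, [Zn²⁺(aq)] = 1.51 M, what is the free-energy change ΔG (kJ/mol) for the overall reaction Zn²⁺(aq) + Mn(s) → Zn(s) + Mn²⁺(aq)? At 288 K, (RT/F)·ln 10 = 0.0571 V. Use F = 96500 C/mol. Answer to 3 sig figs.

The standard cell potential is −0.76 − (−1.17) = +0.41 V, with n = 2 electrons in the balanced equation.
Q = [Mn²⁺(aq)] / [Zn²⁺(aq)] = 0.325, so log Q = −0.489 and E = +0.41 − (0.0571/2)(−0.489) = +0.4240 V.
Finally ΔG = −nFE = −(2)(96500 C/mol)(+0.4240 V) = −81.8 kJ/mol.

−81.8 kJ/mol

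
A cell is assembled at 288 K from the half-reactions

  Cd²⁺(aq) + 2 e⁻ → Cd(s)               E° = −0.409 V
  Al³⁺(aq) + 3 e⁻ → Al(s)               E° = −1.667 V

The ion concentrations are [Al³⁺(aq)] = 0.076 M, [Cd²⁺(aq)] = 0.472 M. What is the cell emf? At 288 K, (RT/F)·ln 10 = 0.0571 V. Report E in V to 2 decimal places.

+1.27 V

Since E°(Cd²⁺/Cd) > E°(Al³⁺/Al), Cd²⁺/Cd serves as the cathode.
E°cell = E°cat − E°an = −0.409 − (−1.667) = +1.258 V; n = 6.
For the overall reaction 3 Cd²⁺(aq) + 2 Al(s) → 3 Cd(s) + 2 Al³⁺(aq), Q = [Al³⁺(aq)]^2 / [Cd²⁺(aq)]^3 = 0.0549, giving log Q = −1.260.
Applying E = E° − (RT ln10/nF)·log Q gives +1.258 − (0.0571/6)(−1.260) = +1.27 V.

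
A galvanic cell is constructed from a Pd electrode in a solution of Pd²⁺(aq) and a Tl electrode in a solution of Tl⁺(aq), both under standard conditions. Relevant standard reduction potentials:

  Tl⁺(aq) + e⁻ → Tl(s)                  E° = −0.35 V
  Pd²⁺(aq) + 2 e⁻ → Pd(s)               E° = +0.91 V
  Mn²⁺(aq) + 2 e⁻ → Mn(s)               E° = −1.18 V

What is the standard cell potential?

The Pd²⁺/Pd couple has the higher E°, so Pd ion is reduced (cathode) and Tl is oxidized (anode).
E°cell = E°(cathode) − E°(anode) = +0.91 − (−0.35) = +1.26 V.

+1.26 V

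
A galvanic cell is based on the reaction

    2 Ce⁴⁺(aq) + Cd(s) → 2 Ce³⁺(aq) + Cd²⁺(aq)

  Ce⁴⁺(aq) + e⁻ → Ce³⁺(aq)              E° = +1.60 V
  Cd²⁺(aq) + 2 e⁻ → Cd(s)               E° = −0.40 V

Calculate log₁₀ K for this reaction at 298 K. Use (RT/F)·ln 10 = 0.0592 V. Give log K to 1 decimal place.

log K = 67.6

The Ce⁴⁺/Ce³⁺ couple is reduced (cathode); E°cell = +1.60 − (−0.40) = +2.00 V with n = 2.
At equilibrium E = 0, so log K = nE°cell / 0.0592 = (2)(+2.00) / 0.0592 = 67.6.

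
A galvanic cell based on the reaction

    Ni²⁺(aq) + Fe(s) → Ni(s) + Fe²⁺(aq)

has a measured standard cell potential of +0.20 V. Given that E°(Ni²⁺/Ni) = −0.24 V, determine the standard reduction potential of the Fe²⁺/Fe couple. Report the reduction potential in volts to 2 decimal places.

−0.44 V

In the reaction as written the Ni²⁺/Ni couple is reduced (cathode) and Fe²⁺/Fe is oxidized (anode), so E°cell = E°(Ni²⁺/Ni) − E°(Fe²⁺/Fe).
E°(Fe²⁺/Fe) = E°(cathode) − E°cell = −0.24 − (+0.20) = −0.44 V.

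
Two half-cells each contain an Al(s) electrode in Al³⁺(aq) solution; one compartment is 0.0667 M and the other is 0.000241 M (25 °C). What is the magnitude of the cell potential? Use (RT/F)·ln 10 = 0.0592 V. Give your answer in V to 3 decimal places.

0.048 V

For a concentration cell E°cell = 0, since both electrodes use the same couple.
The compartment with the higher Al³⁺(aq) concentration (0.0667 M) acts as the cathode; ions are reduced there and produced at the dilute (0.000241 M) anode.
With n = 3, Ecell = −(0.0592/3)·log([dilute]/[conc]) = −(0.0592/3)·log(0.000241/0.0667) = +0.048 V.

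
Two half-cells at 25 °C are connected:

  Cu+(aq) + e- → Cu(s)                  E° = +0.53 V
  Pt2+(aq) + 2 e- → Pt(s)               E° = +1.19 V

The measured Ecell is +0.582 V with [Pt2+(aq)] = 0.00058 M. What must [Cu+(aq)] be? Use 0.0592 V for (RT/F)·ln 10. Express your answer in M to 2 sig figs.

0.50 M

With Pt²⁺/Pt at the cathode and Cu⁺/Cu at the anode, E°cell = +1.19 − (+0.53) = +0.66 V (n = 2).
Since E = E° − (0.0592/n)·log Q, log Q = n(E° − E)/0.0592 = 2.635.
Balancing electrons gives Pt2+(aq) + 2 Cu(s) → Pt(s) + 2 Cu+(aq); thus Q = [Cu+(aq)]^2 / [Pt2+(aq)].
Substituting the known concentrations and solving, log [Cu+(aq)] = −0.301 and [Cu+(aq)] = 0.50 M.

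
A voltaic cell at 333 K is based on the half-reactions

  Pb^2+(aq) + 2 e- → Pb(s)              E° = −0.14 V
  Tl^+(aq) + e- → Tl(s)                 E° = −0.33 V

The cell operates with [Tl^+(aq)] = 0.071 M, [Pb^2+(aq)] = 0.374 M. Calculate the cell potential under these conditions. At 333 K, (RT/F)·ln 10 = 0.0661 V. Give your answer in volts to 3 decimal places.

The Pb²⁺/Pb couple has the more positive E°, so it is the cathode; Tl⁺/Tl is the anode.
E°cell = −0.14 − (−0.33) = +0.19 V, with n = 2 electrons transferred.
The balanced reaction is Pb^2+(aq) + 2 Tl(s) → Pb(s) + 2 Tl^+(aq), so Q = [Tl^+(aq)]^2 / [Pb^2+(aq)] = 0.0135 and log Q = −1.870.
Applying E = E° − (RT ln10/nF)·log Q gives +0.19 − (0.0661/2)(−1.870) = +0.252 V.

+0.252 V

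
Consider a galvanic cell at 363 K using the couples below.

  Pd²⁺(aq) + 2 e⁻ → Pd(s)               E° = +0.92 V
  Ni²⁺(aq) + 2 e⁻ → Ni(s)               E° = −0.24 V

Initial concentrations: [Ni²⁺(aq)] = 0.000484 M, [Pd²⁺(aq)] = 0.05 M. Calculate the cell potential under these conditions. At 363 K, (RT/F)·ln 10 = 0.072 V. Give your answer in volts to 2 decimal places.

+1.23 V

The Pd²⁺/Pd couple has the more positive E°, so it is the cathode; Ni²⁺/Ni is the anode.
E°cell = +0.92 − (−0.24) = +1.16 V, with n = 2 electrons transferred.
For the overall reaction Pd²⁺(aq) + Ni(s) → Pd(s) + Ni²⁺(aq), Q = [Ni²⁺(aq)] / [Pd²⁺(aq)] = 0.00968, giving log Q = −2.014.
By the Nernst equation, E = +1.16 − (0.072/2)·(−2.014) = +1.23 V.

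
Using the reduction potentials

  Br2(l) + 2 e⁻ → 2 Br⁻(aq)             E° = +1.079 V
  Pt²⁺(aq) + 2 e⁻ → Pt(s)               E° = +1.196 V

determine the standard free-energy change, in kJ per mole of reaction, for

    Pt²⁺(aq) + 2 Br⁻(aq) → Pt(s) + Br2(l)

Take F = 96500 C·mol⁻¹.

−22.6 kJ/mol

In the reaction as written Pt²⁺(aq) is reduced, so the Pt²⁺/Pt couple is the cathode and Br₂/Br⁻ is the anode.
E°cell = +1.196 − (+1.079) = +0.117 V; balancing electrons gives n = 2.
ΔG° = −nFE°cell = −(2)(96500)(+0.117) J/mol = −22.6 kJ/mol.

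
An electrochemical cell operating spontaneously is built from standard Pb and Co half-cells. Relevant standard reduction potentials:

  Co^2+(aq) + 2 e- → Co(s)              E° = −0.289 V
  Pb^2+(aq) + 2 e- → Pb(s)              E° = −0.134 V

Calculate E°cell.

+0.155 V

The Pb²⁺/Pb couple has the higher E°, so Pb ion is reduced (cathode) and Co is oxidized (anode).
E°cell = E°(cathode) − E°(anode) = −0.134 − (−0.289) = +0.155 V.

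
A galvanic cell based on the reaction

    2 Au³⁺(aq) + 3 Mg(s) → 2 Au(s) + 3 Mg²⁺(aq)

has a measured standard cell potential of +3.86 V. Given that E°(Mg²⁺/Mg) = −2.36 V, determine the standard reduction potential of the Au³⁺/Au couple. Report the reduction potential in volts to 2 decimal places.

In the reaction as written the Au³⁺/Au couple is reduced (cathode) and Mg²⁺/Mg is oxidized (anode), so E°cell = E°(Au³⁺/Au) − E°(Mg²⁺/Mg).
E°(Au³⁺/Au) = E°cell + E°(anode) = +3.86 + (−2.36) = +1.50 V.

+1.50 V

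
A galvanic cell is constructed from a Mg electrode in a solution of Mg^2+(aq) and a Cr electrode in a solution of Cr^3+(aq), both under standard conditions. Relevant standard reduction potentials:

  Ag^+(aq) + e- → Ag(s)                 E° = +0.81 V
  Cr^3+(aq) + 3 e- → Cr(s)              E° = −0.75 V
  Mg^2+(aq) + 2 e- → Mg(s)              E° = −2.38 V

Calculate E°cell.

+1.63 V

Of the two couples in this cell, the one with the more positive reduction potential is reduced at the cathode: here that is Cr³⁺/Cr (−0.75 V); Mg²⁺/Mg (−2.38 V) is the anode.
E°cell = E°(cathode) − E°(anode) = −0.75 − (−2.38) = +1.63 V.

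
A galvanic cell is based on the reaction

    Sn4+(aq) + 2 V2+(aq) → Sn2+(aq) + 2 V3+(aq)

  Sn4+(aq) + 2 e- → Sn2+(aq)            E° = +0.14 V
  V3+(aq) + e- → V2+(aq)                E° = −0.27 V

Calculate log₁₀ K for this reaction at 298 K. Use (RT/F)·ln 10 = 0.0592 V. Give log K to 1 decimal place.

log K = 13.9

The Sn⁴⁺/Sn²⁺ couple is reduced (cathode); E°cell = +0.14 − (−0.27) = +0.41 V with n = 2.
At equilibrium E = 0, so log K = nE°cell / 0.0592 = (2)(+0.41) / 0.0592 = 13.9.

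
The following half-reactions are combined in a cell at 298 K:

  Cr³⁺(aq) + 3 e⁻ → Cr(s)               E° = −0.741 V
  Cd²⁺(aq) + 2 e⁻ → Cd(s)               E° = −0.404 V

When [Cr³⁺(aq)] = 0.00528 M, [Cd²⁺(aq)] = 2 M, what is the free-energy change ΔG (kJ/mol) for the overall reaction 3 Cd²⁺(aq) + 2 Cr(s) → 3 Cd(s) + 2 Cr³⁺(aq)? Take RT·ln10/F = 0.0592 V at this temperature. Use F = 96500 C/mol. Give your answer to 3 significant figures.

With Cd²⁺/Cd reduced at the cathode, E°cell = −0.404 − (−0.741) = +0.337 V and n = 6.
Q = [Cr³⁺(aq)]^2 / [Cd²⁺(aq)]^3 = 3.48×10^−6, so log Q = −5.458 and E = +0.337 − (0.0592/6)(−5.458) = +0.3909 V.
Then ΔG = −nFE = −6 × 96500 × +0.3909 J/mol = −226 kJ/mol.

−226 kJ/mol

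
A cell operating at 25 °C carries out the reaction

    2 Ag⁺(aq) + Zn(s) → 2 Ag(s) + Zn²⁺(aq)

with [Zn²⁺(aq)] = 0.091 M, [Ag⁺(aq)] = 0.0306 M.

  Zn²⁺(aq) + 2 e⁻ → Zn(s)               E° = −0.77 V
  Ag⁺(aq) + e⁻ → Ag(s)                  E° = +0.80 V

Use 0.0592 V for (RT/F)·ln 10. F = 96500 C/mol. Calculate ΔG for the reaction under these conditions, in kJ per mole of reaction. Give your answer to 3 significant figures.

E°cell = +0.80 − (−0.77) = +1.57 V; the balanced reaction transfers n = 2 electrons.
Q = [Zn²⁺(aq)] / [Ag⁺(aq)]^2 = 97.2, so log Q = 1.988 and E = +1.57 − (0.0592/2)(1.988) = +1.5112 V.
Then ΔG = −nFE = −2 × 96500 × +1.5112 J/mol = −292 kJ/mol.

−292 kJ/mol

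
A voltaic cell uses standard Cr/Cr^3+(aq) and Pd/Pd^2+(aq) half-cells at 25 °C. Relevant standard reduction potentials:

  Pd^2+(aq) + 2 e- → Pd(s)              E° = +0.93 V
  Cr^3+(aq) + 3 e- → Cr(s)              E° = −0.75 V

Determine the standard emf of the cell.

Of the two couples in this cell, the one with the more positive reduction potential is reduced at the cathode: here that is Pd²⁺/Pd (+0.93 V); Cr³⁺/Cr (−0.75 V) is the anode.
E°cell = E°(cathode) − E°(anode) = +0.93 − (−0.75) = +1.68 V.

+1.68 V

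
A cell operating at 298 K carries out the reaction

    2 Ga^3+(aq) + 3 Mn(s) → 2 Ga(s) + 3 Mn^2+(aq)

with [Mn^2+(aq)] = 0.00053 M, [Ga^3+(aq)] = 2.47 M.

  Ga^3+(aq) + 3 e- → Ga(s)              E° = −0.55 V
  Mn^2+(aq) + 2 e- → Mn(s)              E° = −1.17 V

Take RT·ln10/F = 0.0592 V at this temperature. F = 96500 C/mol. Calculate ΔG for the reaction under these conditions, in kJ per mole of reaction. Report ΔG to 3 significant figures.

−420 kJ/mol

The standard cell potential is −0.55 − (−1.17) = +0.62 V, with n = 6 electrons in the balanced equation.
The reaction quotient is [Mn^2+(aq)]^3 / [Ga^3+(aq)]^2 = 2.44×10^−11; by Nernst, E = +0.62 − (0.0592/6)(−10.613) = +0.7247 V.
Then ΔG = −nFE = −6 × 96500 × +0.7247 J/mol = −420 kJ/mol.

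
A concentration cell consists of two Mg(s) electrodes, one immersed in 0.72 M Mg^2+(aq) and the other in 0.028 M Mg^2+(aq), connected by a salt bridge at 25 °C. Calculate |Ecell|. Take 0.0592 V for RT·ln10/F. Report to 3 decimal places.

For a concentration cell E°cell = 0, since both electrodes use the same couple.
The compartment with the higher Mg^2+(aq) concentration (0.72 M) acts as the cathode; ions are reduced there and produced at the dilute (0.028 M) anode.
With n = 2, Ecell = −(0.0592/2)·log([dilute]/[conc]) = −(0.0592/2)·log(0.028/0.72) = +0.042 V.

0.042 V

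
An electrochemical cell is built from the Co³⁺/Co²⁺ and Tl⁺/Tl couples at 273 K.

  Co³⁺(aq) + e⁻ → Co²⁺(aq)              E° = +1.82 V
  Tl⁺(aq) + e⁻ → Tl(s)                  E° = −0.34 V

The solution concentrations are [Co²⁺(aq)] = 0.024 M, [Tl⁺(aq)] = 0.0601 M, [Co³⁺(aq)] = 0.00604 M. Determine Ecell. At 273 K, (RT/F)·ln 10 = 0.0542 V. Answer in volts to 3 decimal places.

+2.194 V

Since E°(Co³⁺/Co²⁺) > E°(Tl⁺/Tl), Co³⁺/Co²⁺ serves as the cathode.
E°cell = +1.82 − (−0.34) = +2.16 V, with n = 1 electron transferred.
For the overall reaction Co³⁺(aq) + Tl(s) → Co²⁺(aq) + Tl⁺(aq), Q = ([Co²⁺(aq)]·[Tl⁺(aq)]) / [Co³⁺(aq)] = 0.239, giving log Q = −0.622.
Applying E = E° − (RT ln10/nF)·log Q gives +2.16 − (0.0542/1)(−0.622) = +2.194 V.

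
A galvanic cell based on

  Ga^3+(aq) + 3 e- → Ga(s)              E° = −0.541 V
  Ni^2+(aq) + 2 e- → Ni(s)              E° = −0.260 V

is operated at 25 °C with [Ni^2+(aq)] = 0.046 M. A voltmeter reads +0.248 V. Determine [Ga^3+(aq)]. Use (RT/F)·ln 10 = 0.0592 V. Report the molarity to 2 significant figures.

0.46 M

The Ni²⁺/Ni couple has the larger reduction potential, so it is the cathode: E°cell = −0.260 − (−0.541) = +0.281 V and n = 6.
Since E = E° − (0.0592/n)·log Q, log Q = n(E° − E)/0.0592 = 3.345.
For 3 Ni^2+(aq) + 2 Ga(s) → 3 Ni(s) + 2 Ga^3+(aq), the reaction quotient is Q = [Ga^3+(aq)]^2 / [Ni^2+(aq)]^3.
Substituting the known concentrations and solving, log [Ga^3+(aq)] = −0.333 and [Ga^3+(aq)] = 0.46 M.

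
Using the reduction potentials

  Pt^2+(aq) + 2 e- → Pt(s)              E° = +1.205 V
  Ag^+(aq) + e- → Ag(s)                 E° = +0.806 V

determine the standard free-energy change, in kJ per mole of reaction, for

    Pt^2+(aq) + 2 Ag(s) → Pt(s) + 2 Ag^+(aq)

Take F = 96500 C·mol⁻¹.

−77.0 kJ/mol

In the reaction as written Pt^2+(aq) is reduced, so the Pt²⁺/Pt couple is the cathode and Ag⁺/Ag is the anode.
E°cell = +1.205 − (+0.806) = +0.399 V; balancing electrons gives n = 2.
ΔG° = −nFE°cell = −(2)(96500)(+0.399) J/mol = −77.0 kJ/mol.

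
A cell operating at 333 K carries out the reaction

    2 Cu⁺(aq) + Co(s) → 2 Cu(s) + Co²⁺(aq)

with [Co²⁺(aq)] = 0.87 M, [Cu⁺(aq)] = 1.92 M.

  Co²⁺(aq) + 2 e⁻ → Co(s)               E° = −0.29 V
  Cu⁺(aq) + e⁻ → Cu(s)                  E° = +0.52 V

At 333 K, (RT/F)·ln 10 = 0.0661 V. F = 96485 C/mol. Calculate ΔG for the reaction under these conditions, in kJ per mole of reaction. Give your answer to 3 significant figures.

−160 kJ/mol

The standard cell potential is +0.52 − (−0.29) = +0.81 V, with n = 2 electrons in the balanced equation.
Q = [Co²⁺(aq)] / [Cu⁺(aq)]^2 = 0.236, so log Q = −0.627 and E = +0.81 − (0.0661/2)(−0.627) = +0.8307 V.
Finally ΔG = −nFE = −(2)(96485 C/mol)(+0.8307 V) = −160 kJ/mol.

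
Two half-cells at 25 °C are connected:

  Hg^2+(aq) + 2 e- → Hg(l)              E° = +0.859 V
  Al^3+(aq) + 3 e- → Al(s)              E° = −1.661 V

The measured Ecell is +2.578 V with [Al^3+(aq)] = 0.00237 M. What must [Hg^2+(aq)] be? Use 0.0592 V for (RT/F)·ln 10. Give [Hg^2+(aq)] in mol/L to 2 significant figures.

Hg²⁺/Hg is the cathode (higher E°); E°cell = +0.859 − (−1.661) = +2.520 V with n = 6.
Rearranging E = E° − (0.0592/n)·log Q gives log Q = 6(+2.520 − (+2.578))/0.0592 = −5.878.
Balancing electrons gives 3 Hg^2+(aq) + 2 Al(s) → 3 Hg(l) + 2 Al^3+(aq); thus Q = [Al^3+(aq)]^2 / [Hg^2+(aq)]^3.
Substituting the known concentrations and solving, log [Hg^2+(aq)] = 0.209 and [Hg^2+(aq)] = 1.6 M.

1.6 M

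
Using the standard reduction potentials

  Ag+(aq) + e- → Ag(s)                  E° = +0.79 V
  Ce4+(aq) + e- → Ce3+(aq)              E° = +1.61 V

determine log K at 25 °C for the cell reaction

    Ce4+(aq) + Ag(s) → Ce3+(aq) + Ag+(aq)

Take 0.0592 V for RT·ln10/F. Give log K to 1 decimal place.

log K = 13.9

The Ce⁴⁺/Ce³⁺ couple is reduced (cathode); E°cell = +1.61 − (+0.79) = +0.82 V with n = 1.
At equilibrium E = 0, so log K = nE°cell / 0.0592 = (1)(+0.82) / 0.0592 = 13.9.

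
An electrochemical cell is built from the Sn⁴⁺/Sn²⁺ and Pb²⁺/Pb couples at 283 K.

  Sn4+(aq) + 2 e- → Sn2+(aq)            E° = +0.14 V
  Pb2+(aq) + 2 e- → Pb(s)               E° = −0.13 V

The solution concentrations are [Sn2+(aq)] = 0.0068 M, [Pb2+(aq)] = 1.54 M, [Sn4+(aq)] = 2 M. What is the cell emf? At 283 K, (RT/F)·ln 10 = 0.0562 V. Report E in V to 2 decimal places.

Since E°(Sn⁴⁺/Sn²⁺) > E°(Pb²⁺/Pb), Sn⁴⁺/Sn²⁺ serves as the cathode.
E°cell = +0.14 − (−0.13) = +0.27 V, with n = 2 electrons transferred.
The balanced reaction is Sn4+(aq) + Pb(s) → Sn2+(aq) + Pb2+(aq), so Q = ([Sn2+(aq)]·[Pb2+(aq)]) / [Sn4+(aq)] = 0.00524 and log Q = −2.281.
By the Nernst equation, E = +0.27 − (0.0562/2)·(−2.281) = +0.33 V.

+0.33 V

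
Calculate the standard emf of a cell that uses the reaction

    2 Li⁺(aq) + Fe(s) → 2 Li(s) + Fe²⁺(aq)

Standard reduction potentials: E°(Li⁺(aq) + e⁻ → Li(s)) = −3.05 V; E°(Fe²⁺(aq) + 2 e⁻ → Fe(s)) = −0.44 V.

−2.61 V

Li⁺(aq) gains electrons, so the Li⁺/Li couple is the cathode; the Fe²⁺/Fe couple is the anode.
E°cell = E°(cathode) − E°(anode) = −3.05 − (−0.44) = −2.61 V.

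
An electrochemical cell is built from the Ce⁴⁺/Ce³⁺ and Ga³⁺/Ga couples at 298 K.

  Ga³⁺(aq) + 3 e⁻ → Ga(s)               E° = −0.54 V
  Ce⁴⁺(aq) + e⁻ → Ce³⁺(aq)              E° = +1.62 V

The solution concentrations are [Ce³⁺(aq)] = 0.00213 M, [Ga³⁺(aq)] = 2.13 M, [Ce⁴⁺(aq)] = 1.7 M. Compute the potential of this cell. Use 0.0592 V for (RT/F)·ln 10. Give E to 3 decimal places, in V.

+2.325 V

Since E°(Ce⁴⁺/Ce³⁺) > E°(Ga³⁺/Ga), Ce⁴⁺/Ce³⁺ serves as the cathode.
The standard potential is +1.62 − (−0.54) = +2.16 V and the balanced reaction transfers n = 3 electrons.
For the overall reaction 3 Ce⁴⁺(aq) + Ga(s) → 3 Ce³⁺(aq) + Ga³⁺(aq), Q = ([Ce³⁺(aq)]^3·[Ga³⁺(aq)]) / [Ce⁴⁺(aq)]^3 = 4.19×10^−9, giving log Q = −8.378.
E = E° − (0.0592/n)·log Q = +2.16 − (0.0592/3)(−8.378) = +2.325 V.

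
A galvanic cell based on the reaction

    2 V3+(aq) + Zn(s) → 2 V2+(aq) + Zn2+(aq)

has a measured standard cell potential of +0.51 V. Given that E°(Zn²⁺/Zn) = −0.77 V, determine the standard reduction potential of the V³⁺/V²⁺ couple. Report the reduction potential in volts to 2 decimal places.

−0.26 V

In the reaction as written the V³⁺/V²⁺ couple is reduced (cathode) and Zn²⁺/Zn is oxidized (anode), so E°cell = E°(V³⁺/V²⁺) − E°(Zn²⁺/Zn).
E°(V³⁺/V²⁺) = E°cell + E°(anode) = +0.51 + (−0.77) = −0.26 V.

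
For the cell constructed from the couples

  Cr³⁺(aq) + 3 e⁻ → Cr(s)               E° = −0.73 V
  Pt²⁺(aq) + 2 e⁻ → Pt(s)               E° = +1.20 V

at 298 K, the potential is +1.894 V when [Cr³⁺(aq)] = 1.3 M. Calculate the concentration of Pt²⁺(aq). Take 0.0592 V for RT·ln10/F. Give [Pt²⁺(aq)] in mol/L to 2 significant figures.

With Pt²⁺/Pt at the cathode and Cr³⁺/Cr at the anode, E°cell = +1.20 − (−0.73) = +1.93 V (n = 6).
Since E = E° − (0.0592/n)·log Q, log Q = n(E° − E)/0.0592 = 3.649.
The balanced reaction is 3 Pt²⁺(aq) + 2 Cr(s) → 3 Pt(s) + 2 Cr³⁺(aq), so Q = [Cr³⁺(aq)]^2 / [Pt²⁺(aq)]^3.
Substituting the known concentrations and solving, log [Pt²⁺(aq)] = −1.140 and [Pt²⁺(aq)] = 0.072 M.

0.072 M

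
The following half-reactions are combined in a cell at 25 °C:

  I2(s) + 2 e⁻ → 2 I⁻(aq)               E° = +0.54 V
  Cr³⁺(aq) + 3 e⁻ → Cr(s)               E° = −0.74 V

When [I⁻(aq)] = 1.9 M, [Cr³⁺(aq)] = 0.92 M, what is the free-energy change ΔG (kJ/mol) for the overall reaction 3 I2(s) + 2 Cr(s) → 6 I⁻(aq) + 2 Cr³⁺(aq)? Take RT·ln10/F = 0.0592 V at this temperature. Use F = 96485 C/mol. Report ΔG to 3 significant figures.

E°cell = +0.54 − (−0.74) = +1.28 V; the balanced reaction transfers n = 6 electrons.
The reaction quotient is [I⁻(aq)]^6·[Cr³⁺(aq)]^2 = 39.8; by Nernst, E = +1.28 − (0.0592/6)(1.600) = +1.2642 V.
ΔG = −nFE = −(6)(96485)(+1.2642) J/mol = −732 kJ/mol.

−732 kJ/mol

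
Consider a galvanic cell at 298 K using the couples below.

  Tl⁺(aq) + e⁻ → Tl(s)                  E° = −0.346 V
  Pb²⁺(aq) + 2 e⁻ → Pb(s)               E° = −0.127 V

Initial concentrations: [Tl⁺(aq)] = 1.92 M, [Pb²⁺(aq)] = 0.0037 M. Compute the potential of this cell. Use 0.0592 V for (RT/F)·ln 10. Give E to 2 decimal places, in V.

Pb²⁺/Pb is reduced (cathode, E° = −0.127 V) and Tl⁺/Tl is oxidized (anode).
The standard potential is −0.127 − (−0.346) = +0.219 V and the balanced reaction transfers n = 2 electrons.
The balanced reaction is Pb²⁺(aq) + 2 Tl(s) → Pb(s) + 2 Tl⁺(aq), so Q = [Tl⁺(aq)]^2 / [Pb²⁺(aq)] = 996 and log Q = 2.998.
E = E° − (0.0592/n)·log Q = +0.219 − (0.0592/2)(2.998) = +0.13 V.

+0.13 V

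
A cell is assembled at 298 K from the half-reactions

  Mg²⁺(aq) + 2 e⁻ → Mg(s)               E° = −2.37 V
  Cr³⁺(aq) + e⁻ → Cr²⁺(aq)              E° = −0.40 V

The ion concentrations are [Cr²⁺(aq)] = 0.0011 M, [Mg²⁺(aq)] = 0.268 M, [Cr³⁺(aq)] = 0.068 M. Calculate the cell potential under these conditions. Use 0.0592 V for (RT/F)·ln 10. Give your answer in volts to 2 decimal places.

+2.09 V

Cr³⁺/Cr²⁺ is reduced (cathode, E° = −0.40 V) and Mg²⁺/Mg is oxidized (anode).
The standard potential is −0.40 − (−2.37) = +1.97 V and the balanced reaction transfers n = 2 electrons.
For the overall reaction 2 Cr³⁺(aq) + Mg(s) → 2 Cr²⁺(aq) + Mg²⁺(aq), Q = ([Cr²⁺(aq)]^2·[Mg²⁺(aq)]) / [Cr³⁺(aq)]^2 = 7.01×10^−5, giving log Q = −4.154.
Applying E = E° − (RT ln10/nF)·log Q gives +1.97 − (0.0592/2)(−4.154) = +2.09 V.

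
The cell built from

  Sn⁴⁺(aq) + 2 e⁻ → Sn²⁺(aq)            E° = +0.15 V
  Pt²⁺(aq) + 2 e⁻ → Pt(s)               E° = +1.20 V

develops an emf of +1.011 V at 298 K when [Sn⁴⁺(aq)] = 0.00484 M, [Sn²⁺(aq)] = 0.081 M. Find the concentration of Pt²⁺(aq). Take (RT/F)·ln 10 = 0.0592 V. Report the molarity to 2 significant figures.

0.0029 M

With Pt²⁺/Pt at the cathode and Sn⁴⁺/Sn²⁺ at the anode, E°cell = +1.20 − (+0.15) = +1.05 V (n = 2).
Rearranging E = E° − (0.0592/n)·log Q gives log Q = 2(+1.05 − (+1.011))/0.0592 = 1.318.
Balancing electrons gives Pt²⁺(aq) + Sn²⁺(aq) → Pt(s) + Sn⁴⁺(aq); thus Q = [Sn⁴⁺(aq)] / ([Pt²⁺(aq)]·[Sn²⁺(aq)]).
Substituting the known concentrations and solving, log [Pt²⁺(aq)] = −2.542 and [Pt²⁺(aq)] = 0.0029 M.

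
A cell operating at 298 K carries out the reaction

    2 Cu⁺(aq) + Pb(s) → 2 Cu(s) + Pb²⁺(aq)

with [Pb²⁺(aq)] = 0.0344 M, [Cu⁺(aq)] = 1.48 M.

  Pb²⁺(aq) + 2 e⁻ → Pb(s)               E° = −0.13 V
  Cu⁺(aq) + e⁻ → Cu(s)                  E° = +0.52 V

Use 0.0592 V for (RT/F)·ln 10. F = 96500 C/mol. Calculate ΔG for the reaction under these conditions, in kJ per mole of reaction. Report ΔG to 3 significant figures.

−136 kJ/mol

E°cell = +0.52 − (−0.13) = +0.65 V; the balanced reaction transfers n = 2 electrons.
Q = [Pb²⁺(aq)] / [Cu⁺(aq)]^2 = 0.0157, so log Q = −1.804 and E = +0.65 − (0.0592/2)(−1.804) = +0.7034 V.
Then ΔG = −nFE = −2 × 96500 × +0.7034 J/mol = −136 kJ/mol.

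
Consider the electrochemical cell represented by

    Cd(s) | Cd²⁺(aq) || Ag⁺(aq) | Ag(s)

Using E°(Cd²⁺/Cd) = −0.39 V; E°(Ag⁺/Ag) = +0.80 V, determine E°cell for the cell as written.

By convention the left-hand electrode in cell notation is the anode (oxidation) and the right-hand electrode is the cathode (reduction).
E°cell = E°(right) − E°(left) = +0.80 − (−0.39) = +1.19 V.

+1.19 V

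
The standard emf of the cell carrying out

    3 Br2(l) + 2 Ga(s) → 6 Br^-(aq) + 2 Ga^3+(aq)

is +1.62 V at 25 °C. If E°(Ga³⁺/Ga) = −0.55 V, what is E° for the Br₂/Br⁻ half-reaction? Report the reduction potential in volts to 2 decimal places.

+1.07 V

In the reaction as written the Br₂/Br⁻ couple is reduced (cathode) and Ga³⁺/Ga is oxidized (anode), so E°cell = E°(Br₂/Br⁻) − E°(Ga³⁺/Ga).
E°(Br₂/Br⁻) = E°cell + E°(anode) = +1.62 + (−0.55) = +1.07 V.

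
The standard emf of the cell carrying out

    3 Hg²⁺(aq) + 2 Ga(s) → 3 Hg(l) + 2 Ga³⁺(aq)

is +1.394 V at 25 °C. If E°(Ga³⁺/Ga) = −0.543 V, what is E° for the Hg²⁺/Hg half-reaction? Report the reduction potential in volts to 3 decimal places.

+0.851 V

In the reaction as written the Hg²⁺/Hg couple is reduced (cathode) and Ga³⁺/Ga is oxidized (anode), so E°cell = E°(Hg²⁺/Hg) − E°(Ga³⁺/Ga).
E°(Hg²⁺/Hg) = E°cell + E°(anode) = +1.394 + (−0.543) = +0.851 V.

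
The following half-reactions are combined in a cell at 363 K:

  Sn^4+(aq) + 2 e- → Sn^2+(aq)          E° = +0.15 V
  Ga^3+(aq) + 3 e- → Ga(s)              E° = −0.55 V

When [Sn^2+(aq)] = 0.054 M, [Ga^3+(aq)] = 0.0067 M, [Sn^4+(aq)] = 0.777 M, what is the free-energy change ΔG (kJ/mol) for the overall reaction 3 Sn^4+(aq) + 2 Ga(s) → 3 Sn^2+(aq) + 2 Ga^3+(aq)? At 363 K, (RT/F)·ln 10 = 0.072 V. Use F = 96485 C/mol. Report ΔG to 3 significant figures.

−460 kJ/mol

The standard cell potential is +0.15 − (−0.55) = +0.70 V, with n = 6 electrons in the balanced equation.
The reaction quotient is ([Sn^2+(aq)]^3·[Ga^3+(aq)]^2) / [Sn^4+(aq)]^3 = 1.51×10^−8; by Nernst, E = +0.70 − (0.072/6)(−7.822) = +0.7939 V.
Finally ΔG = −nFE = −(6)(96485 C/mol)(+0.7939 V) = −460 kJ/mol.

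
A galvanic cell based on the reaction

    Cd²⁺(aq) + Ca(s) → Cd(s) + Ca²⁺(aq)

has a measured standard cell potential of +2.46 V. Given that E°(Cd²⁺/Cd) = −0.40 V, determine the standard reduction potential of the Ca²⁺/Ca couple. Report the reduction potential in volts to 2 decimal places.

−2.86 V

In the reaction as written the Cd²⁺/Cd couple is reduced (cathode) and Ca²⁺/Ca is oxidized (anode), so E°cell = E°(Cd²⁺/Cd) − E°(Ca²⁺/Ca).
E°(Ca²⁺/Ca) = E°(cathode) − E°cell = −0.40 − (+2.46) = −2.86 V.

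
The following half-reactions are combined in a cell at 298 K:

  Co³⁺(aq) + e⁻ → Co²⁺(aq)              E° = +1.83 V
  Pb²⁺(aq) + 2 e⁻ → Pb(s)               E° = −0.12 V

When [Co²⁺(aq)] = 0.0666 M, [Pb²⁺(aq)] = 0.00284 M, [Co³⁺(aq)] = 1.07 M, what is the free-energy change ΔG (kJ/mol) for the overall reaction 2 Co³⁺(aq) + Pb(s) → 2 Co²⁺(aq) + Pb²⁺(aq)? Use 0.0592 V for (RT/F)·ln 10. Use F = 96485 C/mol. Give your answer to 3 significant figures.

E°cell = +1.83 − (−0.12) = +1.95 V; the balanced reaction transfers n = 2 electrons.
Here Q = ([Co²⁺(aq)]^2·[Pb²⁺(aq)]) / [Co³⁺(aq)]^2 = 1.1×10^−5 (log Q = −4.959), giving E = +1.95 − (0.0592/2)·(−4.959) = +2.0968 V.
Finally ΔG = −nFE = −(2)(96485 C/mol)(+2.0968 V) = −405 kJ/mol.

−405 kJ/mol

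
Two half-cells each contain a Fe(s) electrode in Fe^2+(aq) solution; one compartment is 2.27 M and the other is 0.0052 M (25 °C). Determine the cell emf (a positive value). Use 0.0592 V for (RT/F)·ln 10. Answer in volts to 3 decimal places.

0.078 V

For a concentration cell E°cell = 0, since both electrodes use the same couple.
The compartment with the higher Fe^2+(aq) concentration (2.27 M) acts as the cathode; ions are reduced there and produced at the dilute (0.0052 M) anode.
With n = 2, Ecell = −(0.0592/2)·log([dilute]/[conc]) = −(0.0592/2)·log(0.0052/2.27) = +0.078 V.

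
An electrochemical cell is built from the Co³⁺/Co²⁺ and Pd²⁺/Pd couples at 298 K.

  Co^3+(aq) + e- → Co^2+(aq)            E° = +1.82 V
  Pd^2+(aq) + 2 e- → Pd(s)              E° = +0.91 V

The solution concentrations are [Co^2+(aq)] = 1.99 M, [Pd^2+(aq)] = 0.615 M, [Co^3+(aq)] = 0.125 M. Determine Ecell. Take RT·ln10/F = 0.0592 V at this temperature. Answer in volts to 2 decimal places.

+0.85 V

Since E°(Co³⁺/Co²⁺) > E°(Pd²⁺/Pd), Co³⁺/Co²⁺ serves as the cathode.
The standard potential is +1.82 − (+0.91) = +0.91 V and the balanced reaction transfers n = 2 electrons.
The balanced reaction is 2 Co^3+(aq) + Pd(s) → 2 Co^2+(aq) + Pd^2+(aq), so Q = ([Co^2+(aq)]^2·[Pd^2+(aq)]) / [Co^3+(aq)]^2 = 156 and log Q = 2.193.
Applying E = E° − (RT ln10/nF)·log Q gives +0.91 − (0.0592/2)(2.193) = +0.85 V.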